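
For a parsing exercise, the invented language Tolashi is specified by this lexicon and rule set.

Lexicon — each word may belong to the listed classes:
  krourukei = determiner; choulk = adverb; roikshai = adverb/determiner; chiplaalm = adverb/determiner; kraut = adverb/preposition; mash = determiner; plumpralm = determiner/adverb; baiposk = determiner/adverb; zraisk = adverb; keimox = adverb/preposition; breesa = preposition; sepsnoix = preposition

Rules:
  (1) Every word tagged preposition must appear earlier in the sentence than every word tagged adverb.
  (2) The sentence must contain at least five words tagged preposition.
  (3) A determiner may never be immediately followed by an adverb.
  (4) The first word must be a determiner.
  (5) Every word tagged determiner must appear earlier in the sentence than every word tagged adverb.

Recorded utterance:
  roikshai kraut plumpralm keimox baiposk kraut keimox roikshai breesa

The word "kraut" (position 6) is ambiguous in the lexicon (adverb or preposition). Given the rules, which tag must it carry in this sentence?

preposition

Candidates per position — 1:roikshai {adverb,determiner}; 2:kraut {adverb,preposition}; 3:plumpralm {determiner,adverb}; 4:keimox {adverb,preposition}; 5:baiposk {determiner,adverb}; 6:kraut {adverb,preposition}; 7:keimox {adverb,preposition}; 8:roikshai {adverb,determiner}; 9:breesa {preposition}.
Position 1: tagging it adverb would leave rule 1 unsatisfiable, so it must be determiner.
Position 2: tagging it adverb would leave rule 1 unsatisfiable, so it must be preposition.
Position 3: tagging it adverb would leave rule 1 unsatisfiable, so it must be determiner.
Position 4: tagging it adverb would leave rule 1 unsatisfiable, so it must be preposition.
Position 5: tagging it adverb would leave rule 1 unsatisfiable, so it must be determiner.
Position 6: tagging it adverb would leave rule 1 unsatisfiable, so it must be preposition.
Position 7: tagging it adverb would leave rule 1 unsatisfiable, so it must be preposition.
Position 8: tagging it adverb would leave rule 1 unsatisfiable, so it must be determiner.
The unique satisfying tagging is: determiner preposition determiner preposition determiner preposition preposition determiner preposition.
Check: rule 1 ok; rule 2 ok; rule 3 ok; rule 4 ok; rule 5 ok.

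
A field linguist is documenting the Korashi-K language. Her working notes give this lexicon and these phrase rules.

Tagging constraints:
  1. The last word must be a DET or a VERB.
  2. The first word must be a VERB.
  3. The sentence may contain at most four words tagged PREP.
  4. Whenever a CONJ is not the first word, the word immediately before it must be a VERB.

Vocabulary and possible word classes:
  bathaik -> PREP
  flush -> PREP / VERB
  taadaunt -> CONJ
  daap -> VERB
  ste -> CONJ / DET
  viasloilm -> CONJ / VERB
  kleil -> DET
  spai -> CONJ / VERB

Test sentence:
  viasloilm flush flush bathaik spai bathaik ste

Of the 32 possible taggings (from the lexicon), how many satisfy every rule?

Candidates per position — 1:viasloilm {CONJ,VERB}; 2:flush {PREP,VERB}; 3:flush {PREP,VERB}; 4:bathaik {PREP}; 5:spai {CONJ,VERB}; 6:bathaik {PREP}; 7:ste {CONJ,DET}.
There are 32 candidate sequences in total.
The sequences that satisfy every rule: VERB PREP PREP PREP VERB PREP DET; VERB PREP VERB PREP VERB PREP DET; VERB VERB PREP PREP VERB PREP DET; VERB VERB VERB PREP VERB PREP DET.
Count = 4.

4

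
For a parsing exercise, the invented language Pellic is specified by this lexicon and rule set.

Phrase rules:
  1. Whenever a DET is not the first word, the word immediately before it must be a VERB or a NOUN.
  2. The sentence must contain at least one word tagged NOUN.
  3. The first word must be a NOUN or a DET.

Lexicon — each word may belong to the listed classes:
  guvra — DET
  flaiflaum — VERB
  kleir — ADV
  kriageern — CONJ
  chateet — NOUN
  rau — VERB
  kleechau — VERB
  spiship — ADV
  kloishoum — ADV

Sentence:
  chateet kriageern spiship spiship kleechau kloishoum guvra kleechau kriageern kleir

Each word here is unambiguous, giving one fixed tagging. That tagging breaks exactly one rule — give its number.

Fixed tagging: NOUN CONJ ADV ADV VERB ADV DET VERB CONJ ADV.
Applying the rules: R1 ✗, R2 ✓, R3 ✓.
Only rule 1 fails.

1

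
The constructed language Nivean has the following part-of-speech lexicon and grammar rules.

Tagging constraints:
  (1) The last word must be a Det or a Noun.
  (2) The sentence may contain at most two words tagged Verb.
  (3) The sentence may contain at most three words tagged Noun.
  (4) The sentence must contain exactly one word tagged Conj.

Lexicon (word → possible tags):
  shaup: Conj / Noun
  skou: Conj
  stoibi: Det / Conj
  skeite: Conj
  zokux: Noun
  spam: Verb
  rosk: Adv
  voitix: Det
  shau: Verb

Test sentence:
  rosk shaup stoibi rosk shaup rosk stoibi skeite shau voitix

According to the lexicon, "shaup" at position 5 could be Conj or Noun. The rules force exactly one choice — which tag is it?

Noun

Candidates per position — 1:rosk {Adv}; 2:shaup {Conj,Noun}; 3:stoibi {Det,Conj}; 4:rosk {Adv}; 5:shaup {Conj,Noun}; 6:rosk {Adv}; 7:stoibi {Det,Conj}; 8:skeite {Conj}; 9:shau {Verb}; 10:voitix {Det}.
If word 2 were Conj, no tagging could satisfy rule 4; so word 2 is Noun.
If word 3 were Conj, no tagging could satisfy rule 4; so word 3 is Det.
If word 5 were Conj, no tagging could satisfy rule 4; so word 5 is Noun.
If word 7 were Conj, no tagging could satisfy rule 4; so word 7 is Det.
That leaves exactly one tagging: Adv Noun Det Adv Noun Adv Det Conj Verb Det.
Check: rule 1 satisfied; rule 2 satisfied; rule 3 satisfied; rule 4 satisfied.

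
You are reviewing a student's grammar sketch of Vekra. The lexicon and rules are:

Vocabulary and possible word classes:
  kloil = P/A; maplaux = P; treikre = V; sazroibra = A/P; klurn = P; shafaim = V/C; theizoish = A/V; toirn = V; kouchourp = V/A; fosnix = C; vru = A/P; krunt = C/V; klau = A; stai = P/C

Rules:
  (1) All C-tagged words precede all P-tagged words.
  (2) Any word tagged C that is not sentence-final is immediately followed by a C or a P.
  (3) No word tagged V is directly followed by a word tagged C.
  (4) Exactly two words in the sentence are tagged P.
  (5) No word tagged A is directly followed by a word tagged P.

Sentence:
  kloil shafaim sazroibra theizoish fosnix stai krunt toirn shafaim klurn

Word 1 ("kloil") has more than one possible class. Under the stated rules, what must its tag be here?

Candidates per position — 1:kloil {P,A}; 2:shafaim {V,C}; 3:sazroibra {A,P}; 4:theizoish {A,V}; 5:fosnix {C}; 6:stai {P,C}; 7:krunt {C,V}; 8:toirn {V}; 9:shafaim {V,C}; 10:klurn {P}.
Word 1 cannot be P — rule 1 would then fail for every completion. It is A.
Word 3 cannot be P — rule 1 would then fail for every completion. It is A.
Word 4 cannot be V — rule 3 would then fail for every completion. It is A.
Word 6 cannot be C — rule 2 would then fail for every completion. It is P.
Word 7 cannot be C — rule 1 would then fail for every completion. It is V.
Word 9 cannot be C — rule 1 would then fail for every completion. It is V.
Word 2 cannot be C — rule 2 would then fail for every completion. It is V.
That leaves exactly one tagging: A V A A C P V V V P.
Check: rule 1 satisfied; rule 2 satisfied; rule 3 satisfied; rule 4 satisfied; rule 5 satisfied.

A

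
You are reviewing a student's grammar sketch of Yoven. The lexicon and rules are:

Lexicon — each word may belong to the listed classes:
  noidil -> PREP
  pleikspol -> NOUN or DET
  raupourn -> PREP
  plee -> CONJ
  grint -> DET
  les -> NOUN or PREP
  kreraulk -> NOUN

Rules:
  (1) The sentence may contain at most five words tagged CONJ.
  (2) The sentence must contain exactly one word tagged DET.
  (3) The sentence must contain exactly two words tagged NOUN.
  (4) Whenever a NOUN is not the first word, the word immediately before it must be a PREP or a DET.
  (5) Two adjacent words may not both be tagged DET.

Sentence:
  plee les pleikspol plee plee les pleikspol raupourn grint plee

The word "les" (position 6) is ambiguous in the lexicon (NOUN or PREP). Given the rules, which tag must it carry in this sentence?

Candidates per position — 1:plee {CONJ}; 2:les {NOUN,PREP}; 3:pleikspol {NOUN,DET}; 4:plee {CONJ}; 5:plee {CONJ}; 6:les {NOUN,PREP}; 7:pleikspol {NOUN,DET}; 8:raupourn {PREP}; 9:grint {DET}; 10:plee {CONJ}.
If word 2 were NOUN, no tagging could satisfy rule 4; so word 2 is PREP.
If word 3 were DET, no tagging could satisfy rule 2; so word 3 is NOUN.
If word 6 were NOUN, no tagging could satisfy rule 4; so word 6 is PREP.
If word 7 were DET, no tagging could satisfy rule 2; so word 7 is NOUN.
So the tagging must be: CONJ PREP NOUN CONJ CONJ PREP NOUN PREP DET CONJ.
Verifying each rule — rule 1 ok; rule 2 ok; rule 3 ok; rule 4 ok; rule 5 ok.

PREP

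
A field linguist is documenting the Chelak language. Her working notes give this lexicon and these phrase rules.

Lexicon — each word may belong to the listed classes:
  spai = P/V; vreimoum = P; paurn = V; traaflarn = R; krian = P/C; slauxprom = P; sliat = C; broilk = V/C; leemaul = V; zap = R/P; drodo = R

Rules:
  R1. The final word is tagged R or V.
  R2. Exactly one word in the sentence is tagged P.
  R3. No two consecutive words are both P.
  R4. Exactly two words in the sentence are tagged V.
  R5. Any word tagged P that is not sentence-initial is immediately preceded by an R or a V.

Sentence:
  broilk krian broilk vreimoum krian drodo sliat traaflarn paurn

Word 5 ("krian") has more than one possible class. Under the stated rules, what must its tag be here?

Candidates per position — 1:broilk {V,C}; 2:krian {P,C}; 3:broilk {V,C}; 4:vreimoum {P}; 5:krian {P,C}; 6:drodo {R}; 7:sliat {C}; 8:traaflarn {R}; 9:paurn {V}.
Word 2 cannot be P — rule 2 would then fail for every completion. It is C.
Word 3 cannot be C — rule 5 would then fail for every completion. It is V.
Word 5 cannot be P — rule 2 would then fail for every completion. It is C.
Word 1 cannot be V — rule 4 would then fail for every completion. It is C.
The only consistent sequence is: C C V P C R C R V.
Rule-by-rule: rule 1 satisfied; rule 2 satisfied; rule 3 satisfied; rule 4 satisfied; rule 5 satisfied.

C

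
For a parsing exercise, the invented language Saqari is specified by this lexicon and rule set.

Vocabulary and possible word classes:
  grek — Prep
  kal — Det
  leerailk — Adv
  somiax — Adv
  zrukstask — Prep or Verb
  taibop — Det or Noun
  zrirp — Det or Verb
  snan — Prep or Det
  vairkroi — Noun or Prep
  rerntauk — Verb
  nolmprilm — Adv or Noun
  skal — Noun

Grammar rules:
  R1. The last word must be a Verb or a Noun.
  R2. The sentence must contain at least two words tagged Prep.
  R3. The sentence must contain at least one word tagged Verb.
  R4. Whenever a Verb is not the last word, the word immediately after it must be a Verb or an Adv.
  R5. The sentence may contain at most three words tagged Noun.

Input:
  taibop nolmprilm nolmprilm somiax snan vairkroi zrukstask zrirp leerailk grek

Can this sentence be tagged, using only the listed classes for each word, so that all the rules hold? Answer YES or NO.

Candidates per position — 1:taibop {Det,Noun}; 2:nolmprilm {Adv,Noun}; 3:nolmprilm {Adv,Noun}; 4:somiax {Adv}; 5:snan {Prep,Det}; 6:vairkroi {Noun,Prep}; 7:zrukstask {Prep,Verb}; 8:zrirp {Det,Verb}; 9:leerailk {Adv}; 10:grek {Prep}.
Rule 1 cannot be satisfied by any choice of tags from the lexicon.
So there is no consistent tagging.

NO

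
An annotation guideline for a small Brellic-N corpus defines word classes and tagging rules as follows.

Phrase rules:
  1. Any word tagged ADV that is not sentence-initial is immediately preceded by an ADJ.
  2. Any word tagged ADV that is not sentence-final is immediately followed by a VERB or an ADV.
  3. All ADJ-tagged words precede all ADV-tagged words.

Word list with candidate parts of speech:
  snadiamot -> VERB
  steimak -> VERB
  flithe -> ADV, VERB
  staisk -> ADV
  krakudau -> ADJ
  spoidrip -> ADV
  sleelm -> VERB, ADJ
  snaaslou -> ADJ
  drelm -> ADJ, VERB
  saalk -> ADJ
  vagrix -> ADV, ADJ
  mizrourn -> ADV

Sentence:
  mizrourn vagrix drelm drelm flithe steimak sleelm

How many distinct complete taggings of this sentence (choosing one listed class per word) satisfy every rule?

0

Candidates per position — 1:mizrourn {ADV}; 2:vagrix {ADV,ADJ}; 3:drelm {ADJ,VERB}; 4:drelm {ADJ,VERB}; 5:flithe {ADV,VERB}; 6:steimak {VERB}; 7:sleelm {VERB,ADJ}.
There are 32 candidate sequences in total.
Every candidate sequence violates at least one rule; no consistent tagging exists.
Count = 0.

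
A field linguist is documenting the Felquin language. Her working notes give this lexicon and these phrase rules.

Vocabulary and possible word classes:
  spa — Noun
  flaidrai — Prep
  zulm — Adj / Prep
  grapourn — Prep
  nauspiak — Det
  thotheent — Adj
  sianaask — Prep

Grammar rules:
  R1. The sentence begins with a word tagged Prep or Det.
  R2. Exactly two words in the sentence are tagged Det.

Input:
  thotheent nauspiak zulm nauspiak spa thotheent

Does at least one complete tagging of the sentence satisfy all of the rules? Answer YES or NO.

Candidates per position — 1:thotheent {Adj}; 2:nauspiak {Det}; 3:zulm {Adj,Prep}; 4:nauspiak {Det}; 5:spa {Noun}; 6:thotheent {Adj}.
Rule 1 cannot be satisfied by any choice of tags from the lexicon.
So there is no consistent tagging.

NO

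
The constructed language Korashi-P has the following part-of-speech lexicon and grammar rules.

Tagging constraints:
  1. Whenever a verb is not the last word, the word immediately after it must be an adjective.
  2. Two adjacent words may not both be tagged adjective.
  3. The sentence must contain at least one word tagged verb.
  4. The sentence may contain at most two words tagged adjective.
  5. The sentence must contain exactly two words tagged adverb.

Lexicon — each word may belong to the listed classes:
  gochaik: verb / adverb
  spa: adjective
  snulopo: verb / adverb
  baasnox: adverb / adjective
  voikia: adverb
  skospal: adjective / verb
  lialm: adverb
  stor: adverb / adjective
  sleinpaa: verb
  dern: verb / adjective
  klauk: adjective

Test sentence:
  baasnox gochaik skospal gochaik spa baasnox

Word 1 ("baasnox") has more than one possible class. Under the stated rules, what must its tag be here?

Candidates per position — 1:baasnox {adverb,adjective}; 2:gochaik {verb,adverb}; 3:skospal {adjective,verb}; 4:gochaik {verb,adverb}; 5:spa {adjective}; 6:baasnox {adverb,adjective}.
Position 3: tagging it verb would leave rule 1 unsatisfiable, so it must be adjective.
Position 6: tagging it adjective would leave rule 2 unsatisfiable, so it must be adverb.
Position 1: tagging it adjective would leave rule 4 unsatisfiable, so it must be adverb.
Position 2: tagging it adverb would leave rule 5 unsatisfiable, so it must be verb.
Position 4: tagging it adverb would leave rule 5 unsatisfiable, so it must be verb.
That leaves exactly one tagging: adverb verb adjective verb adjective adverb.
Rule-by-rule: rule 1 ok; rule 2 ok; rule 3 ok; rule 4 ok; rule 5 ok.

adverb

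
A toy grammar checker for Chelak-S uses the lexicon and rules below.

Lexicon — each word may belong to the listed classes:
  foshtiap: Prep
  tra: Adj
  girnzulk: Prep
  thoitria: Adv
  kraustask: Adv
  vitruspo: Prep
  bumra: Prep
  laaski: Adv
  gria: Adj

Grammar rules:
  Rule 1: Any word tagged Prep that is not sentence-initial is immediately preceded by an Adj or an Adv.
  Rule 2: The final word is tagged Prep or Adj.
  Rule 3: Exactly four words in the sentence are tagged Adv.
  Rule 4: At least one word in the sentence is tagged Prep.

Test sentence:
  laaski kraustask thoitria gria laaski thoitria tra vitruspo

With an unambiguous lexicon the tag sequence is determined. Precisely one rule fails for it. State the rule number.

3

Fixed tagging: Adv Adv Adv Adj Adv Adv Adj Prep.
Checking each rule: R1 pass, R2 pass, R3 fail, R4 pass.
Only rule 3 fails.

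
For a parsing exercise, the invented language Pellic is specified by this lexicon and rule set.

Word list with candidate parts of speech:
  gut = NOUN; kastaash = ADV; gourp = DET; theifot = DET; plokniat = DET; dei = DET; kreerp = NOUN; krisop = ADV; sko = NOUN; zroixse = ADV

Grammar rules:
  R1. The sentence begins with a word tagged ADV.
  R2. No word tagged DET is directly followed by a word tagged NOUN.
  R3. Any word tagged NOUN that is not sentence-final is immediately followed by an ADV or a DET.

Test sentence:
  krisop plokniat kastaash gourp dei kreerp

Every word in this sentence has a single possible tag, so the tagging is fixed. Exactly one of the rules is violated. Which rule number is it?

2

Fixed tagging: ADV DET ADV DET DET NOUN.
Checking each rule: R1 holds, R2 violated, R3 holds.
Only rule 2 fails.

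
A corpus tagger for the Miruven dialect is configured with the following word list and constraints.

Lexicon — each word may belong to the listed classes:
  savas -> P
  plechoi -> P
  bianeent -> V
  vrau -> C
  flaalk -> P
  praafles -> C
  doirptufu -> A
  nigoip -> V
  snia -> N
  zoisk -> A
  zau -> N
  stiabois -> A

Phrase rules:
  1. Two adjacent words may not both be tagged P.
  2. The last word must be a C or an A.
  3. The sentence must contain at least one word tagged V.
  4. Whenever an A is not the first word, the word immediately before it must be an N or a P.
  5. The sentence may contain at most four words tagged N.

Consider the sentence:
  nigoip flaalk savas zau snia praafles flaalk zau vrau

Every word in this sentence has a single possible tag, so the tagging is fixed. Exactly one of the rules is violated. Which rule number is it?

Fixed tagging: V P P N N C P N C.
Checking each rule: R1 fail, R2 pass, R3 pass, R4 pass, R5 pass.
Only rule 1 fails.

1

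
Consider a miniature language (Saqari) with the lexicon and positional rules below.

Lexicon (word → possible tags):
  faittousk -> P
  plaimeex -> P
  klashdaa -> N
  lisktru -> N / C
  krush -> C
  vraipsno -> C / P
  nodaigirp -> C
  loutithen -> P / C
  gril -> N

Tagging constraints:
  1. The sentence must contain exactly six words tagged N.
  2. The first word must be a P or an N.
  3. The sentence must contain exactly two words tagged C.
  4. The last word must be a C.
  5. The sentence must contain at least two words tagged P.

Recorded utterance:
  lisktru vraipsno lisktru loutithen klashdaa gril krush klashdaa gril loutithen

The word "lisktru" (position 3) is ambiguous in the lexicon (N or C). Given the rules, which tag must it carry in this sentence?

Candidates per position — 1:lisktru {N,C}; 2:vraipsno {C,P}; 3:lisktru {N,C}; 4:loutithen {P,C}; 5:klashdaa {N}; 6:gril {N}; 7:krush {C}; 8:klashdaa {N}; 9:gril {N}; 10:loutithen {P,C}.
Word 1 cannot be C — rule 1 would then fail for every completion. It is N.
Word 3 cannot be C — rule 1 would then fail for every completion. It is N.
Word 10 cannot be P — rule 4 would then fail for every completion. It is C.
Word 2 cannot be C — rule 3 would then fail for every completion. It is P.
Word 4 cannot be C — rule 3 would then fail for every completion. It is P.
The unique satisfying tagging is: N P N P N N C N N C.
Checking: rule 1 satisfied; rule 2 satisfied; rule 3 satisfied; rule 4 satisfied; rule 5 satisfied.

N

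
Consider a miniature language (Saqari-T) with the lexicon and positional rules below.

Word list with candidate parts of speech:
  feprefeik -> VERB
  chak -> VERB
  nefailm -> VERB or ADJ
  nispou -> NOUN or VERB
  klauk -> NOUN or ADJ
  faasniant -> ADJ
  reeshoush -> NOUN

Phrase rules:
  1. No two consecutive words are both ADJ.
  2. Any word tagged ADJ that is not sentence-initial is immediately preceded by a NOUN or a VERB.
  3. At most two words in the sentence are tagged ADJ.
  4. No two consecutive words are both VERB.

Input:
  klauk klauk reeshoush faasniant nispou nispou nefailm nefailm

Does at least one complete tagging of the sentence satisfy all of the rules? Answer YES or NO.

Candidates per position — 1:klauk {NOUN,ADJ}; 2:klauk {NOUN,ADJ}; 3:reeshoush {NOUN}; 4:faasniant {ADJ}; 5:nispou {NOUN,VERB}; 6:nispou {NOUN,VERB}; 7:nefailm {VERB,ADJ}; 8:nefailm {VERB,ADJ}.
One satisfying assignment: NOUN NOUN NOUN ADJ NOUN VERB ADJ VERB.
Rule-by-rule: rule 1 satisfied; rule 2 satisfied; rule 3 satisfied; rule 4 satisfied.

YES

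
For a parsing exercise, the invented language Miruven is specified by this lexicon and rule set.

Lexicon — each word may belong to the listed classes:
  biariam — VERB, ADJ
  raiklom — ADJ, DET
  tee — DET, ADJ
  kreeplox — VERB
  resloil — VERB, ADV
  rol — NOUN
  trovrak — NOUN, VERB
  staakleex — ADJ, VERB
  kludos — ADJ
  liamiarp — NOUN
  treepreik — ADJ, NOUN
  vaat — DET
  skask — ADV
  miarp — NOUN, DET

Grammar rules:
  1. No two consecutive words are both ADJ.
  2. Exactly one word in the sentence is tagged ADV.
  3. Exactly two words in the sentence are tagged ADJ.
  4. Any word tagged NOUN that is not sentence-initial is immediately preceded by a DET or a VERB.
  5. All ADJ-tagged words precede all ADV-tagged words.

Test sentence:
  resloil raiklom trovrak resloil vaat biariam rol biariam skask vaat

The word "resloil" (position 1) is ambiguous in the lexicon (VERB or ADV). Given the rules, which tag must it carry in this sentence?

Candidates per position — 1:resloil {VERB,ADV}; 2:raiklom {ADJ,DET}; 3:trovrak {NOUN,VERB}; 4:resloil {VERB,ADV}; 5:vaat {DET}; 6:biariam {VERB,ADJ}; 7:rol {NOUN}; 8:biariam {VERB,ADJ}; 9:skask {ADV}; 10:vaat {DET}.
Position 1: ADV is ruled out by rule 2; that leaves VERB.
Position 4: ADV is ruled out by rule 2; that leaves VERB.
Position 6: ADJ is ruled out by rule 4; that leaves VERB.
Position 8: VERB is ruled out by rule 3; that leaves ADJ.
Position 2: DET is ruled out by rule 3; that leaves ADJ.
Position 3: NOUN is ruled out by rule 4; that leaves VERB.
The unique satisfying tagging is: VERB ADJ VERB VERB DET VERB NOUN ADJ ADV DET.
Rule-by-rule: rule 1 holds; rule 2 holds; rule 3 holds; rule 4 holds; rule 5 holds.

VERB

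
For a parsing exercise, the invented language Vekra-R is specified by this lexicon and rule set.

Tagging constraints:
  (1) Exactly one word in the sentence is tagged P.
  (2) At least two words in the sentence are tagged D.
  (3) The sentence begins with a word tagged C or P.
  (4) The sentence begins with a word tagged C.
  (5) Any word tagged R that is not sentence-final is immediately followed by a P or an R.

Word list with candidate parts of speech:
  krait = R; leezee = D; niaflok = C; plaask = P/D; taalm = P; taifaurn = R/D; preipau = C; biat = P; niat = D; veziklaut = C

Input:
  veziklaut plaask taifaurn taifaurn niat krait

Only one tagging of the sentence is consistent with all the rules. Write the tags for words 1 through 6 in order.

C P D D D R

Candidates per position — 1:veziklaut {C}; 2:plaask {P,D}; 3:taifaurn {R,D}; 4:taifaurn {R,D}; 5:niat {D}; 6:krait {R}.
If word 2 were D, no tagging could satisfy rule 1; so word 2 is P.
If word 3 were R, no tagging could satisfy rule 5; so word 3 is D.
If word 4 were R, no tagging could satisfy rule 5; so word 4 is D.
The unique satisfying tagging is: C P D D D R.
Verifying each rule — rule 1 holds; rule 2 holds; rule 3 holds; rule 4 holds; rule 5 holds.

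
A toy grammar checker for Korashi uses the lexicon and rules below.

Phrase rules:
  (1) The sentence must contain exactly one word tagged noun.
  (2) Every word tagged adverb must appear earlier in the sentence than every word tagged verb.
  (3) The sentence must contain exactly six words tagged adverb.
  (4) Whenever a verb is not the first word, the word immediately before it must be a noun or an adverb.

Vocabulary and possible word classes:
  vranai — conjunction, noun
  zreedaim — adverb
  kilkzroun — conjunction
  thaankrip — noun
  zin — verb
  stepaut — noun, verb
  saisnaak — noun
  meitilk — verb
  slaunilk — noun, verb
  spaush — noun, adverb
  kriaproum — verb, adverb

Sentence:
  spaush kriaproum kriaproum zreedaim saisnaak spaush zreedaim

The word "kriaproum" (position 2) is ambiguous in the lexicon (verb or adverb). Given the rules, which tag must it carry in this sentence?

Candidates per position — 1:spaush {noun,adverb}; 2:kriaproum {verb,adverb}; 3:kriaproum {verb,adverb}; 4:zreedaim {adverb}; 5:saisnaak {noun}; 6:spaush {noun,adverb}; 7:zreedaim {adverb}.
At position 1, choosing noun makes rule 1 impossible to satisfy; hence adverb.
At position 2, choosing verb makes rule 2 impossible to satisfy; hence adverb.
At position 3, choosing verb makes rule 2 impossible to satisfy; hence adverb.
At position 6, choosing noun makes rule 1 impossible to satisfy; hence adverb.
The unique satisfying tagging is: adverb adverb adverb adverb noun adverb adverb.
Check: rule 1 ✓; rule 2 ✓; rule 3 ✓; rule 4 ✓.

adverb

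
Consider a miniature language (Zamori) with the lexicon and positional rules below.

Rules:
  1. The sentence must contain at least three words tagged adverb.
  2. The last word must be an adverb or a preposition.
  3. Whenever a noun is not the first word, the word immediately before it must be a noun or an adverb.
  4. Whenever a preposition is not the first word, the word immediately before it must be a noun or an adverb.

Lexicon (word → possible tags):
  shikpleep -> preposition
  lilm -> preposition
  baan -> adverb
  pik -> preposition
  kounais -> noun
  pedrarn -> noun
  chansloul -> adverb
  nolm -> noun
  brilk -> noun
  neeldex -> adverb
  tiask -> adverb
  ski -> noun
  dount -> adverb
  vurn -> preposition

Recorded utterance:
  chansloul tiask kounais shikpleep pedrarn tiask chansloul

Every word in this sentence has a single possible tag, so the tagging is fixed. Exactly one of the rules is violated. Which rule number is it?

Fixed tagging: adverb adverb noun preposition noun adverb adverb.
Rule check: R1 holds, R2 holds, R3 violated, R4 holds.
Only rule 3 fails.

3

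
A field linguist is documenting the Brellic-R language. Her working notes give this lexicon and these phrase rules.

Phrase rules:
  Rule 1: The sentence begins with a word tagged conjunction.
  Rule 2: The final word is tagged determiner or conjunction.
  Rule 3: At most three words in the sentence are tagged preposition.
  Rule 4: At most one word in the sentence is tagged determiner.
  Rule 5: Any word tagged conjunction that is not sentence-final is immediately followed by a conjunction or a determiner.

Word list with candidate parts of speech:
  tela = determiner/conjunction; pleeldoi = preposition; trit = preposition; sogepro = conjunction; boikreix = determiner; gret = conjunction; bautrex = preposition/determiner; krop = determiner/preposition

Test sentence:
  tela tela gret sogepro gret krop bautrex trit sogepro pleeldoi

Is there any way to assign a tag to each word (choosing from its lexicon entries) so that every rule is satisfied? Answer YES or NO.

NO

Candidates per position — 1:tela {determiner,conjunction}; 2:tela {determiner,conjunction}; 3:gret {conjunction}; 4:sogepro {conjunction}; 5:gret {conjunction}; 6:krop {determiner,preposition}; 7:bautrex {preposition,determiner}; 8:trit {preposition}; 9:sogepro {conjunction}; 10:pleeldoi {preposition}.
Rule 2 cannot be satisfied by any choice of tags from the lexicon.
So there is no consistent tagging.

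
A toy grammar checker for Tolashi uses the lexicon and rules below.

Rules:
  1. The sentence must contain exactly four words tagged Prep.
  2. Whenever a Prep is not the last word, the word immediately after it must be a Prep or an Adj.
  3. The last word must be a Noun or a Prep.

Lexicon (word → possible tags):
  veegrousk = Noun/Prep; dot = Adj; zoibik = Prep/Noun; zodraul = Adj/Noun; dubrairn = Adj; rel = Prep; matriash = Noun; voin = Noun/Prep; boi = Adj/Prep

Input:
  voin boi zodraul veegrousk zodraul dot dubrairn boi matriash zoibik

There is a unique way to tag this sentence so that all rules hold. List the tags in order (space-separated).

Prep Prep Adj Prep Adj Adj Adj Adj Noun Prep

Candidates per position — 1:voin {Noun,Prep}; 2:boi {Adj,Prep}; 3:zodraul {Adj,Noun}; 4:veegrousk {Noun,Prep}; 5:zodraul {Adj,Noun}; 6:dot {Adj}; 7:dubrairn {Adj}; 8:boi {Adj,Prep}; 9:matriash {Noun}; 10:zoibik {Prep,Noun}.
Word 8 cannot be Prep — rule 2 would then fail for every completion. It is Adj.
Word 10 cannot be Noun — rule 1 would then fail for every completion. It is Prep.
Word 1 cannot be Noun — rule 1 would then fail for every completion. It is Prep.
Word 2 cannot be Adj — rule 1 would then fail for every completion. It is Prep.
Word 3 cannot be Noun — rule 2 would then fail for every completion. It is Adj.
Word 4 cannot be Noun — rule 1 would then fail for every completion. It is Prep.
Word 5 cannot be Noun — rule 2 would then fail for every completion. It is Adj.
So the tagging must be: Prep Prep Adj Prep Adj Adj Adj Adj Noun Prep.
Verifying each rule — rule 1 ✓; rule 2 ✓; rule 3 ✓.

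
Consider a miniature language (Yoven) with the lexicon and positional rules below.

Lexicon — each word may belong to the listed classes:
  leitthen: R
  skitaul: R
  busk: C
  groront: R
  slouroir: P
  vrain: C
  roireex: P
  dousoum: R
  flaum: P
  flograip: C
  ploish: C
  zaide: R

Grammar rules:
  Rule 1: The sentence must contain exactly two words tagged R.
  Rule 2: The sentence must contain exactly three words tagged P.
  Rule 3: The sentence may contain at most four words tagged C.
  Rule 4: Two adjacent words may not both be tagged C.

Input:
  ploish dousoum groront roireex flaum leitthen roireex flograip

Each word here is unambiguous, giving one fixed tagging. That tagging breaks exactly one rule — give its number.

Fixed tagging: C R R P P R P C.
Rule check: R1 ✗, R2 ✓, R3 ✓, R4 ✓.
Only rule 1 fails.

1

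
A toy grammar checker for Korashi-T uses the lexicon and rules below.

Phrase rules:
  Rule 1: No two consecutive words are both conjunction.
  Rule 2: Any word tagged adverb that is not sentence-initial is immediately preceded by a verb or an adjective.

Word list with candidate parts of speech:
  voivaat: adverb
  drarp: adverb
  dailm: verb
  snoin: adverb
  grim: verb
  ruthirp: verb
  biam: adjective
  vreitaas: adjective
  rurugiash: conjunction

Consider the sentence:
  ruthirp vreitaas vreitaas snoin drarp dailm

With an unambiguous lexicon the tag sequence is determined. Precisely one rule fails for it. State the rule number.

Fixed tagging: verb adjective adjective adverb adverb verb.
Applying the rules: R1 pass, R2 fail.
Only rule 2 fails.

2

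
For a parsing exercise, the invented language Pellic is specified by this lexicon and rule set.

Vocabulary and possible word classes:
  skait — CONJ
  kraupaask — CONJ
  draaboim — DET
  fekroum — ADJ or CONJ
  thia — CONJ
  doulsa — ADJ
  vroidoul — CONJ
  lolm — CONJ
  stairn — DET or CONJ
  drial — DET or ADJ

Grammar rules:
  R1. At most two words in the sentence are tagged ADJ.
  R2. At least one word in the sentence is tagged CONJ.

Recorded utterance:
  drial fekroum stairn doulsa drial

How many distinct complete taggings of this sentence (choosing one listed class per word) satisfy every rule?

Candidates per position — 1:drial {DET,ADJ}; 2:fekroum {ADJ,CONJ}; 3:stairn {DET,CONJ}; 4:doulsa {ADJ}; 5:drial {DET,ADJ}.
There are 16 candidate sequences in total.
Checking each against the rules leaves 7 sequences.
Count = 7.

7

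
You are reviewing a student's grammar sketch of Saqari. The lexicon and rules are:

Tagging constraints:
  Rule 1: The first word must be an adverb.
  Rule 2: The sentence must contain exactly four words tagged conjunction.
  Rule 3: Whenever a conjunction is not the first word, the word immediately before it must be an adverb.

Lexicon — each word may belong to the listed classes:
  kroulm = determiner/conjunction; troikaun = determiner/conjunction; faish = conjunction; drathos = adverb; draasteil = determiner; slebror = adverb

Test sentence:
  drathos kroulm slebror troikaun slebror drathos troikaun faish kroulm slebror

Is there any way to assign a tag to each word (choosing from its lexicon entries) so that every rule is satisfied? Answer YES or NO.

NO

Candidates per position — 1:drathos {adverb}; 2:kroulm {determiner,conjunction}; 3:slebror {adverb}; 4:troikaun {determiner,conjunction}; 5:slebror {adverb}; 6:drathos {adverb}; 7:troikaun {determiner,conjunction}; 8:faish {conjunction}; 9:kroulm {determiner,conjunction}; 10:slebror {adverb}.
Rule 3 cannot be satisfied by any choice of tags from the lexicon.
So there is no consistent tagging.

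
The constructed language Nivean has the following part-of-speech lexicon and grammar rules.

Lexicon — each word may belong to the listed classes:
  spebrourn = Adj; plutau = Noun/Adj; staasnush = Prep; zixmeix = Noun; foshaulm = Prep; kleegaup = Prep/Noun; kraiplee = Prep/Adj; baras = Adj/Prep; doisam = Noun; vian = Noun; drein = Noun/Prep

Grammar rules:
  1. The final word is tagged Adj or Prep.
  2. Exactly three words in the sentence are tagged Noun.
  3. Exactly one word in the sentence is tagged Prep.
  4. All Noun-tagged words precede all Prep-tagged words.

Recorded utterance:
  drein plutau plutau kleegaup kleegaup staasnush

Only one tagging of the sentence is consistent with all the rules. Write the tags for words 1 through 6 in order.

Noun Adj Adj Noun Noun Prep

Candidates per position — 1:drein {Noun,Prep}; 2:plutau {Noun,Adj}; 3:plutau {Noun,Adj}; 4:kleegaup {Prep,Noun}; 5:kleegaup {Prep,Noun}; 6:staasnush {Prep}.
Position 1: tagging it Prep would leave rule 3 unsatisfiable, so it must be Noun.
Position 4: tagging it Prep would leave rule 3 unsatisfiable, so it must be Noun.
Position 5: tagging it Prep would leave rule 3 unsatisfiable, so it must be Noun.
Position 2: tagging it Noun would leave rule 2 unsatisfiable, so it must be Adj.
Position 3: tagging it Noun would leave rule 2 unsatisfiable, so it must be Adj.
So the tagging must be: Noun Adj Adj Noun Noun Prep.
Checking: rule 1 satisfied; rule 2 satisfied; rule 3 satisfied; rule 4 satisfied.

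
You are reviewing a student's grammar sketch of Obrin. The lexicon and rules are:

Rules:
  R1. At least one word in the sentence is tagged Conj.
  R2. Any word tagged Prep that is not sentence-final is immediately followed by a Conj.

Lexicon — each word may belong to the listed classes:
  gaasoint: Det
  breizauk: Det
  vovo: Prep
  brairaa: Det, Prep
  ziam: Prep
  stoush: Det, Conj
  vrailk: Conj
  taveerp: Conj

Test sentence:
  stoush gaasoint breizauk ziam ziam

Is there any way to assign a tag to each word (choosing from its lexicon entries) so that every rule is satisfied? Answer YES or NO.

Candidates per position — 1:stoush {Det,Conj}; 2:gaasoint {Det}; 3:breizauk {Det}; 4:ziam {Prep}; 5:ziam {Prep}.
Rule 2 cannot be satisfied by any choice of tags from the lexicon.
So there is no consistent tagging.

NO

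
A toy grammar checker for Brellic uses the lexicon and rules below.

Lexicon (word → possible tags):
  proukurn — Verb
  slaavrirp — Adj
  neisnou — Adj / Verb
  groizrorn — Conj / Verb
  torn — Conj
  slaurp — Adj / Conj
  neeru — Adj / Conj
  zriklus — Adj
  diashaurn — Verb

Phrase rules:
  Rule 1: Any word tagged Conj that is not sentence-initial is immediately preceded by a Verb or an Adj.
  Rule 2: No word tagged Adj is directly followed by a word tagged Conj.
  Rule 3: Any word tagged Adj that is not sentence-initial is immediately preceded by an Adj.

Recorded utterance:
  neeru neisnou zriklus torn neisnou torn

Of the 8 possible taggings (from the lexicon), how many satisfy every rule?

0

Candidates per position — 1:neeru {Adj,Conj}; 2:neisnou {Adj,Verb}; 3:zriklus {Adj}; 4:torn {Conj}; 5:neisnou {Adj,Verb}; 6:torn {Conj}.
There are 8 candidate sequences in total.
Rule 2 cannot be satisfied by any choice of tags from the lexicon.
So there is no consistent tagging.
Count = 0.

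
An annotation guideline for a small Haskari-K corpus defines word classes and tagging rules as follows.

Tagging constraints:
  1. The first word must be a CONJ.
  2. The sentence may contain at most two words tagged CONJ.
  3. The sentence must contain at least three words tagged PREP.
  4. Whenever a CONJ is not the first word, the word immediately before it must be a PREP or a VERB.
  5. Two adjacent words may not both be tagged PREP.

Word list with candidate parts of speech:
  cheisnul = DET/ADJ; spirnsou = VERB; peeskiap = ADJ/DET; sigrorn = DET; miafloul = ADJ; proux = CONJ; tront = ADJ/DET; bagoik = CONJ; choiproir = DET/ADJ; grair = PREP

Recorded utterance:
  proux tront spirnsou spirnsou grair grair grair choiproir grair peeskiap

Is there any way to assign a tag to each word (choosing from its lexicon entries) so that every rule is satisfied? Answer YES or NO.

Candidates per position — 1:proux {CONJ}; 2:tront {ADJ,DET}; 3:spirnsou {VERB}; 4:spirnsou {VERB}; 5:grair {PREP}; 6:grair {PREP}; 7:grair {PREP}; 8:choiproir {DET,ADJ}; 9:grair {PREP}; 10:peeskiap {ADJ,DET}.
Rule 5 cannot be satisfied by any choice of tags from the lexicon.
So there is no consistent tagging.

NO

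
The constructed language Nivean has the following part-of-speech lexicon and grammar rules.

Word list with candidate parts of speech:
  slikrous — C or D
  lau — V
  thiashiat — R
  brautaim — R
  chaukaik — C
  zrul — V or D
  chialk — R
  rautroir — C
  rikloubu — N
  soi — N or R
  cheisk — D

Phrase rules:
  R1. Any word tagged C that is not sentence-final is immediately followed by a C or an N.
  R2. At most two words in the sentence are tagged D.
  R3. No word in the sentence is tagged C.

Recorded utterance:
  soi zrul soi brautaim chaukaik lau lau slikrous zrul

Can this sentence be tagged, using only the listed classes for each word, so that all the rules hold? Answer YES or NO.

Candidates per position — 1:soi {N,R}; 2:zrul {V,D}; 3:soi {N,R}; 4:brautaim {R}; 5:chaukaik {C}; 6:lau {V}; 7:lau {V}; 8:slikrous {C,D}; 9:zrul {V,D}.
Rule 1 cannot be satisfied by any choice of tags from the lexicon.
So there is no consistent tagging.

NO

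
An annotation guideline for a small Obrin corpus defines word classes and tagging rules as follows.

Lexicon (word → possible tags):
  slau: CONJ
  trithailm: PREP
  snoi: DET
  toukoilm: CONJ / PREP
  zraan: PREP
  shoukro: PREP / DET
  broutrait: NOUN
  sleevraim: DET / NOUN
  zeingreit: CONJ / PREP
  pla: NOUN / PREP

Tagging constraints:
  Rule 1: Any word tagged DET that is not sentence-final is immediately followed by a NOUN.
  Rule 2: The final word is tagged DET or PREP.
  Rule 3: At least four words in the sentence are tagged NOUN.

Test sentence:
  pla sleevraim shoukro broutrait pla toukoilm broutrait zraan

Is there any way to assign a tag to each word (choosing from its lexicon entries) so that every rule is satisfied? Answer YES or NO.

YES

Candidates per position — 1:pla {NOUN,PREP}; 2:sleevraim {DET,NOUN}; 3:shoukro {PREP,DET}; 4:broutrait {NOUN}; 5:pla {NOUN,PREP}; 6:toukoilm {CONJ,PREP}; 7:broutrait {NOUN}; 8:zraan {PREP}.
One satisfying assignment: NOUN NOUN DET NOUN NOUN CONJ NOUN PREP.
Verifying each rule — rule 1 holds; rule 2 holds; rule 3 holds.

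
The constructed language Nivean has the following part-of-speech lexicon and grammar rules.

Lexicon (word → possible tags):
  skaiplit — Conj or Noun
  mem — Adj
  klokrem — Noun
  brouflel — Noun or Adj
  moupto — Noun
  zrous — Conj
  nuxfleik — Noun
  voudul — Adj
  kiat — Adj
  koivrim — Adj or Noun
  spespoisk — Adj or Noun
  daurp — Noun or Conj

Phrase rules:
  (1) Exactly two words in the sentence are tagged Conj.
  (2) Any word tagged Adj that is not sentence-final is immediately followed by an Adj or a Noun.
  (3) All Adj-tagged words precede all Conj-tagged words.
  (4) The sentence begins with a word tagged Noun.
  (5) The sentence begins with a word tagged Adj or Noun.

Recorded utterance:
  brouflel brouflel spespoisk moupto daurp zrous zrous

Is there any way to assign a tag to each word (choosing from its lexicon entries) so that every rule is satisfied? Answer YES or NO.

Candidates per position — 1:brouflel {Noun,Adj}; 2:brouflel {Noun,Adj}; 3:spespoisk {Adj,Noun}; 4:moupto {Noun}; 5:daurp {Noun,Conj}; 6:zrous {Conj}; 7:zrous {Conj}.
One satisfying assignment: Noun Noun Adj Noun Noun Conj Conj.
Check: rule 1 satisfied; rule 2 satisfied; rule 3 satisfied; rule 4 satisfied; rule 5 satisfied.

YES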